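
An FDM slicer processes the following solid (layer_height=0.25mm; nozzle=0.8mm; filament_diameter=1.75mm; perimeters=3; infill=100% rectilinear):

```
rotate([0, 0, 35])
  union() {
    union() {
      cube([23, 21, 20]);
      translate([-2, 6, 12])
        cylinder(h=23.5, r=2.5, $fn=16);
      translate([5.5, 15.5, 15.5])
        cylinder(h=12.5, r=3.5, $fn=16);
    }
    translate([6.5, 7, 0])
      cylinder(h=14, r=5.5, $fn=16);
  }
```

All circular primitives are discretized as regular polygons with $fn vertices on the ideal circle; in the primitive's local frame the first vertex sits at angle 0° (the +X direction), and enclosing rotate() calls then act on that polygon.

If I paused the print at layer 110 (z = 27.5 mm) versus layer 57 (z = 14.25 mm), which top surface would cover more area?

layer 57 (z = 14.25 mm)

Layer 110 (z = 27.5): the cube does not reach this height (z outside [0, 20]); the cylinder at (-2, 6): section is a regular 16-gon, circumradius r=2.5 (area = (16/2)·2.500²·sin(360°/16) = 19.13 mm²); the r=3.5 cylinder at (5.5, 15.5) contributes a regular 16-gon of circumradius 3.5 (area = (16/2)·3.500²·sin(360°/16) = 37.50 mm²); Merging all regions: the 2 present regions are separate (no shared area or edge), so areas and boundary lengths simply add and each stays a separate island — area = 56.64 mm²; the cylinder at (6.5, 7) is not intersected at this z (z outside [0, 14]); Combining (union): only that combined region is present, so the union is just that shape — area = 56.64 mm²; (rotated 35° about Z; rotation is an isometry so areas/perimeters/island counts are preserved). So its area = 56.64 mm². Layer 57 (z = 14.25): the cube (footprint 23×21) is included at this height (area 483.00 mm²); the cylinder at (-2, 6): section is a regular 16-gon, circumradius r=2.5 (area = (16/2)·2.500²·sin(360°/16) = 19.13 mm²); the cylinder at (5.5, 15.5) does not reach this height (z outside [15.5, 28]); Merging all regions: the regions partially overlap — summed areas 502.13 mm² minus the doubly-counted overlap 0.92 mm² gives 501.22 mm² — area = 501.22 mm²; the cylinder at (6.5, 7) is not intersected at this z (z outside [0, 14]); Combining (union): only that combined region is present, so the union is just that shape — area = 501.22 mm²; (whole slice rotated 35° about Z — lengths, areas and connectivity unchanged). So its area = 501.22 mm². Layer 57 is larger (501.22 vs 56.64 mm²).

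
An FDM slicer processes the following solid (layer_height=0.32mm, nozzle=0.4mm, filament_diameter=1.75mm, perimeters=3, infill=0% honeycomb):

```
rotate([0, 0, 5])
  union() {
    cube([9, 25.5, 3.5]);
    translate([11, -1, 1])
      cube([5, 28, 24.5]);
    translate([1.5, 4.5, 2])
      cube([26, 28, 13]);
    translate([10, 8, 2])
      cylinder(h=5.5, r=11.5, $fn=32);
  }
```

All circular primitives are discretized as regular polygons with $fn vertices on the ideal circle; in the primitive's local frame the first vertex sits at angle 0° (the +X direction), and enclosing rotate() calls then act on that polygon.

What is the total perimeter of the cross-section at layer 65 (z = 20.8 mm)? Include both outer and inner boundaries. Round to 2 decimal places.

66.00 mm

At z = 20.8 mm: the cube is not intersected at this z (z outside [0, 3.5]); the cube at (11, -1) (footprint 5×28) is included at this height (perimeter 66.00 mm); the cube at (1.5, 4.5) is absent (z outside [2, 15]); the cylinder at (10, 8) is absent (z outside [2, 7.5]); Merging all regions: only the 5×28 cube at (11, -1) is present, so the union is just that shape — boundary = 66.00 mm; (whole slice rotated 5° about Z — lengths, areas and connectivity unchanged). Overall, the cross-section is a single solid region. Total boundary length (outer) = 66.00 mm.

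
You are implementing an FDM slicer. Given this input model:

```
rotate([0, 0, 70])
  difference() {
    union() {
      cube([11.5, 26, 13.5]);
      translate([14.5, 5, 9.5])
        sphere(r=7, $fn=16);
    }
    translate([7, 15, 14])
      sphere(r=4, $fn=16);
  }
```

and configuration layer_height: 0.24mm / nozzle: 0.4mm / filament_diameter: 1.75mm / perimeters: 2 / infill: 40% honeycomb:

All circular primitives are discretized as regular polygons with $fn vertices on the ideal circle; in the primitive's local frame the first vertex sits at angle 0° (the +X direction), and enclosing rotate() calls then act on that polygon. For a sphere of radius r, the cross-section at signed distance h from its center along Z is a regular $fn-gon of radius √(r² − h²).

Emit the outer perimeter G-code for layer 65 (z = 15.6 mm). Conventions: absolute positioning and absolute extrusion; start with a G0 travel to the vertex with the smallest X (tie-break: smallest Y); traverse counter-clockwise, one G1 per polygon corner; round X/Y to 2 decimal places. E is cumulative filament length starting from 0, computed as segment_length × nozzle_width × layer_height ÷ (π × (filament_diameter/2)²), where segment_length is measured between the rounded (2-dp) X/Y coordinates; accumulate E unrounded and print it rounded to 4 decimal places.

G0 X-3.17 Y15.19 Z15.60
G1 X-2.85 Y13.88 E0.0538
G1 X-2.06 Y12.80 E0.1072
G1 X-0.91 Y12.11 E0.1608
G1 X0.41 Y11.91 E0.2140
G1 X1.71 Y12.22 E0.2674
G1 X2.79 Y13.02 E0.3210
G1 X3.49 Y14.16 E0.3744
G1 X3.69 Y15.49 E0.4281
G1 X3.37 Y16.79 E0.4815
G1 X2.58 Y17.87 E0.5349
G1 X1.44 Y18.56 E0.5881
G1 X0.11 Y18.77 E0.6419
G1 X-1.19 Y18.45 E0.6953
G1 X-2.27 Y17.66 E0.7487
G1 X-2.97 Y16.51 E0.8024
G1 X-3.17 Y15.19 E0.8557

At z = 15.6 mm: the cube is absent (z outside [0, 13.5]); the r=7 sphere at (14.5, 5) contributes a regular 16-gon of circumradius √(7²−6.1²) = 3.434; Combining (union): only the r=7 sphere at (14.5, 5) is present, so the union is just that shape — 1 connected region; the r=4 sphere at (7, 15) contributes a regular 16-gon of circumradius √(4²−1.6²) = 3.666; After the difference (first − rest): starting from that combined region, the r=4 sphere at (7, 15) misses the remaining region (no effect) — 1 connected region; (whole slice rotated 70° about Z — lengths, areas and connectivity unchanged). The outline is a single polygon with 16 vertices. Extrusion per mm of travel: 0.4 × 0.24 / (π × 0.875²) = 0.039912. Accumulating E over each segment gives final E = 0.8557.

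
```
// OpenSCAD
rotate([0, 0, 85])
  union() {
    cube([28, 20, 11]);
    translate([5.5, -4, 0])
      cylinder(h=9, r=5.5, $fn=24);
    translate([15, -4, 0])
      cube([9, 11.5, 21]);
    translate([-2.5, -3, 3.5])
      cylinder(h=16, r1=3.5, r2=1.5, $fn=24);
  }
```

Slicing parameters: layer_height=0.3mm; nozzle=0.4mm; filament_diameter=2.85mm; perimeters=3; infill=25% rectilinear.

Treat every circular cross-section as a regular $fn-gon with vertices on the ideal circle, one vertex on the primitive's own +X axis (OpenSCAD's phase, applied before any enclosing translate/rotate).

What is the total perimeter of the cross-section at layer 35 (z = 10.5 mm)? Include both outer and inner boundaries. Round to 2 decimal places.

At z = 10.5 mm: the cube (footprint 28×20) is included at this height (perimeter 96.00 mm); the cylinder at (5.5, -4) is absent (z outside [0, 9]); the cube at (15, -4) is present — its section is the full 9×11.5 rectangle (perimeter 41.00 mm); the cone at (-2.5, -3) (r1=3.5→r2=1.5) has section circumradius 2.625 here — a regular 24-gon (perimeter = 2·24·2.625·sin(180°/24) = 16.45 mm); Merging all regions: the regions partially overlap (shared area 67.50 mm²), so the edge portions inside another operand are dropped and the merged outline is re-measured after clipping — boundary = 120.45 mm; (whole slice rotated 85° about Z — lengths, areas and connectivity unchanged). Overall, the cross-section has 2 separate islands. Total boundary length (outer) = 120.45 mm.

120.45 mm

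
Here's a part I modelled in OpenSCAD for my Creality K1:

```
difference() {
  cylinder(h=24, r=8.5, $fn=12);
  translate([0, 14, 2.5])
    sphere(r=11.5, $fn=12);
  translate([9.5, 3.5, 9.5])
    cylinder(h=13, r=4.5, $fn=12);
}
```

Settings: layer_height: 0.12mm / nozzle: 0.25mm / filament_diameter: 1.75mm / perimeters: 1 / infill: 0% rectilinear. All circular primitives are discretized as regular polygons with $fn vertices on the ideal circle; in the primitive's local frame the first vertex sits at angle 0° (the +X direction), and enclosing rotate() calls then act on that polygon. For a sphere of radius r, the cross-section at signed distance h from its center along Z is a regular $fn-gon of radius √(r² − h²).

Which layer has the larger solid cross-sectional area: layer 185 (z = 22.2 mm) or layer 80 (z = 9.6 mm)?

Layer 185 (z = 22.2): the r=8.5 cylinder contributes a regular 12-gon of circumradius 8.5 (area = (12/2)·8.500²·sin(360°/12) = 216.75 mm²); the sphere at (0, 14) does not reach this height (|z−center|=19.700 > r=11.5); the r=4.5 cylinder at (9.5, 3.5) contributes a regular 12-gon of circumradius 4.5 (area = (12/2)·4.500²·sin(360°/12) = 60.75 mm²); Subtracting the remaining from the first: starting from the r=8.5 cylinder (216.75 mm²), the r=4.5 cylinder at (9.5, 3.5) partially overlaps it — only the 12.71 mm² overlap (of its 60.75 mm²) is removed, clipping the outline — area = 204.04 mm². So its area = 204.04 mm². Layer 80 (z = 9.6): the r=8.5 cylinder gives a regular 12-gon of circumradius 8.5 (constant along its height) (area = (12/2)·8.500²·sin(360°/12) = 216.75 mm²); the r=11.5 sphere at (0, 14) contributes a regular 12-gon of circumradius √(11.5²−7.1²) = 9.047 (area = (12/2)·9.047²·sin(360°/12) = 245.52 mm²); the r=4.5 cylinder at (9.5, 3.5) gives a regular 12-gon of circumradius 4.5 (constant along its height) (area = (12/2)·4.500²·sin(360°/12) = 60.75 mm²); Subtracting the remaining from the first: starting from the r=8.5 cylinder (216.75 mm²), the r=11.5 sphere at (0, 14) partially overlaps it — only the 21.49 mm² overlap (of its 245.52 mm²) is removed, clipping the outline; the r=4.5 cylinder at (9.5, 3.5) partially overlaps it — only the 12.71 mm² overlap (of its 60.75 mm²) is removed, clipping the outline — area = 182.54 mm². So its area = 182.54 mm². Layer 185 is larger (204.04 vs 182.54 mm²).

layer 185 (z = 22.2 mm)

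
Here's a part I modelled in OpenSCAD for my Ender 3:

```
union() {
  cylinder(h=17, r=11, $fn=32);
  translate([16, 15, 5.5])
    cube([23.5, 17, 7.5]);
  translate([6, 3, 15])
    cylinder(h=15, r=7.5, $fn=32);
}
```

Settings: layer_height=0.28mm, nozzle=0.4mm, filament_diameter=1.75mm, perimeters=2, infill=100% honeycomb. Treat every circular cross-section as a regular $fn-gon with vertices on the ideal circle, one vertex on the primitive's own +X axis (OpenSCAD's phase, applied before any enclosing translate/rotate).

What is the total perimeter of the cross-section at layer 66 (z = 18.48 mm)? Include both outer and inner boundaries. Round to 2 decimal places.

At z = 18.48 mm: the cylinder does not reach this height (z outside [0, 17]); the cube at (16, 15) is not intersected at this z (z outside [5.5, 13]); the r=7.5 cylinder at (6, 3) gives a regular 32-gon of circumradius 7.5 (constant along its height) (perimeter = 2·32·7.500·sin(180°/32) = 47.05 mm); Merging all regions: only the r=7.5 cylinder at (6, 3) is present, so the union is just that shape — boundary = 47.05 mm. Overall, the cross-section is a single solid region. Total boundary length (outer) = 47.05 mm.

47.05 mm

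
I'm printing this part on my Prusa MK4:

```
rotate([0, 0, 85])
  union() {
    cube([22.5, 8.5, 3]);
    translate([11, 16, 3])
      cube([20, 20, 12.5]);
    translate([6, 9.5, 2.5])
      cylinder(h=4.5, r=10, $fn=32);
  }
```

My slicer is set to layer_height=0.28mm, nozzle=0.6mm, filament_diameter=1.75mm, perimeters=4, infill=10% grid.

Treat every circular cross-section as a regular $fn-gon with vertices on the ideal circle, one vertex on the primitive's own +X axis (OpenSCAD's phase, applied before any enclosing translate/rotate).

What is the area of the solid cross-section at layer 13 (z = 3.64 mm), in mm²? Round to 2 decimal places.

At z = 3.64 mm: the cube does not reach this height (z outside [0, 3]); the 20×20 cube at (11, 16) contributes its full rectangle (area 400.00 mm²); the cylinder at (6, 9.5): section is a regular 32-gon, circumradius r=10 (area = (32/2)·10.000²·sin(360°/32) = 312.14 mm²); Taking the union: the regions partially overlap — summed areas 712.14 mm² minus the doubly-counted overlap 3.03 mm² gives 709.11 mm² — area = 709.11 mm²; (whole slice rotated 85° about Z — lengths, areas and connectivity unchanged). Overall, the cross-section is a single solid region. Net area = 709.11 mm².

709.11 mm²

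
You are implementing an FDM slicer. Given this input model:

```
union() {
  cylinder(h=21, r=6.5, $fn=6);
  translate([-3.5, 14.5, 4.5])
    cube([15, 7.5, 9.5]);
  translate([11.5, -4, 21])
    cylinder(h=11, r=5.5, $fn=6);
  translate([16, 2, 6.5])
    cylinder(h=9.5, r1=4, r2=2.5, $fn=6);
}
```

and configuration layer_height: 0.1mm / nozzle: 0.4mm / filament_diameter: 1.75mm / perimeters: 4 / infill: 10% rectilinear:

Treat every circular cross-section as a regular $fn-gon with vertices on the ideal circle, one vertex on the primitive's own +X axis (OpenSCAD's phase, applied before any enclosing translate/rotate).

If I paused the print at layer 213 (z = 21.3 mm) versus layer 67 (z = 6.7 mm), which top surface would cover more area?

Layer 213 (z = 21.3): the cylinder is not intersected at this z (z outside [0, 21]); the cube at (-3.5, 14.5) is not intersected at this z (z outside [4.5, 14]); the r=5.5 cylinder at (11.5, -4) contributes a regular 6-gon of circumradius 5.5 (area = (6/2)·5.500²·sin(360°/6) = 78.59 mm²); the cone at (16, 2) does not reach this height (z outside [6.5, 16]); Merging all regions: only the r=5.5 cylinder at (11.5, -4) is present, so the union is just that shape — area = 78.59 mm². So its area = 78.59 mm². Layer 67 (z = 6.7): the r=6.5 cylinder gives a regular 6-gon of circumradius 6.5 (constant along its height) (area = (6/2)·6.500²·sin(360°/6) = 109.77 mm²); the 15×7.5 cube at (-3.5, 14.5) contributes its full rectangle (area 112.50 mm²); the cylinder at (11.5, -4) does not reach this height (z outside [21, 32]); the cone at (16, 2): at t=0.021 of its height the radius interpolates to r₁+(r₂−r₁)t = 3.968, giving a regular 6-gon of that circumradius (area = (6/2)·3.968²·sin(360°/6) = 40.92 mm²); Combining (union): the 3 present regions are separate (no shared area or edge), so areas and boundary lengths simply add and each stays a separate island — area = 263.18 mm². So its area = 263.18 mm². Layer 67 is larger (263.18 vs 78.59 mm²).

layer 67 (z = 6.7 mm)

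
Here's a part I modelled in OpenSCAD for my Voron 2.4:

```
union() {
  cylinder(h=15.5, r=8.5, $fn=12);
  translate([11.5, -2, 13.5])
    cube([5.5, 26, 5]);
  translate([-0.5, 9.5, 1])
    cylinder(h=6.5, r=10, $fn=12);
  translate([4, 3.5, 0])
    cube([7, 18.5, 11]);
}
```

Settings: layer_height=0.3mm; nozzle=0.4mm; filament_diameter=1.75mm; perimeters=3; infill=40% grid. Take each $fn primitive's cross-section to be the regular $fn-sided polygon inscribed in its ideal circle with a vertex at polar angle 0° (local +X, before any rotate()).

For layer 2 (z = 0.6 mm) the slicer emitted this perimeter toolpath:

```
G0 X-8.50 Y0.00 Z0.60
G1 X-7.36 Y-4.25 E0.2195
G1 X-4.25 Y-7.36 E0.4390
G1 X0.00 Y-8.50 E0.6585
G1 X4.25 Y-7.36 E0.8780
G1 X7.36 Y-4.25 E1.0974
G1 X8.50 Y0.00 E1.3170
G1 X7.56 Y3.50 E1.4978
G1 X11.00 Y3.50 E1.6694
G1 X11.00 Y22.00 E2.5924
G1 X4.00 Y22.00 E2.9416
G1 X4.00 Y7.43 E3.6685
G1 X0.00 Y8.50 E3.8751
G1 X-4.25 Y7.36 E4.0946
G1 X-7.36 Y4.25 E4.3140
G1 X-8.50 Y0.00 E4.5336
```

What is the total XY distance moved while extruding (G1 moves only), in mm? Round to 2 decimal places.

Sum the Euclidean lengths of each G1 segment: total = 90.87 mm.

90.87 mm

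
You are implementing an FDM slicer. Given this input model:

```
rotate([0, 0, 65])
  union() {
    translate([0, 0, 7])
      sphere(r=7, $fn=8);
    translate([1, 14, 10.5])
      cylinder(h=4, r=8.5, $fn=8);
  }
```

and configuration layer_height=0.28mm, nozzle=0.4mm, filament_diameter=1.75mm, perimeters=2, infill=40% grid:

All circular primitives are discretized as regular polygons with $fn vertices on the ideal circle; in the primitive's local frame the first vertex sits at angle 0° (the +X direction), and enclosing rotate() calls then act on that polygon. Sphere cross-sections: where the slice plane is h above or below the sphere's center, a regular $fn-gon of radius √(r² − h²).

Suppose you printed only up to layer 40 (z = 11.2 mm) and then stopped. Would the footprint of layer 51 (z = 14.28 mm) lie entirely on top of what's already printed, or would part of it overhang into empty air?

entirely on top

Compare the two slices. At z = 11.2: the sphere: section is a regular 8-gon, circumradius = √(r²−h²) = √(7²−4.2²) = 5.600 (area = (8/2)·5.600²·sin(360°/8) = 88.70 mm²); the r=8.5 cylinder at (1, 14) contributes a regular 8-gon of circumradius 8.5 (area = (8/2)·8.500²·sin(360°/8) = 204.35 mm²); Combining (union): the 2 present regions are separate (no shared area or edge), so areas and boundary lengths simply add and each stays a separate island — area = 293.05 mm²; (whole slice rotated 65° about Z — lengths, areas and connectivity unchanged). At z = 14.28: the sphere is absent (|z−center|=7.280 > r=7); the r=8.5 cylinder at (1, 14) gives a regular 8-gon of circumradius 8.5 (constant along its height) (area = (8/2)·8.500²·sin(360°/8) = 204.35 mm²); Combining (union): only the r=8.5 cylinder at (1, 14) is present, so the union is just that shape — area = 204.35 mm²; (rotated 65° about Z; rotation is an isometry so areas/perimeters/island counts are preserved). Checking containment: the cross-section at z = 14.28 is a subset of the cross-section at z = 11.2.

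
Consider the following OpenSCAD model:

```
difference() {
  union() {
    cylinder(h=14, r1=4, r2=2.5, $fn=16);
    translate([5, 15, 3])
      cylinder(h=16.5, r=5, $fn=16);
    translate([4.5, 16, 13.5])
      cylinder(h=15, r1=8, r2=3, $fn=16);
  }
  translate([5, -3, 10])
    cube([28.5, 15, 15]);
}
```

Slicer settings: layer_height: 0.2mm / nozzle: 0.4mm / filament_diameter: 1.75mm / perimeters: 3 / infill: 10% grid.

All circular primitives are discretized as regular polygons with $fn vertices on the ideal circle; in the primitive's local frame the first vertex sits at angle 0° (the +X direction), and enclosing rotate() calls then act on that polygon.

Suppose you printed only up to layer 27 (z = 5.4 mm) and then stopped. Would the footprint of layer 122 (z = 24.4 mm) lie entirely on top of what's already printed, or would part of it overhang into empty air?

Compare the two slices. At z = 5.4: the cone: at t=0.386 of its height the radius interpolates to r₁+(r₂−r₁)t = 3.421, giving a regular 16-gon of that circumradius (area = (16/2)·3.421²·sin(360°/16) = 35.84 mm²); the r=5 cylinder at (5, 15) gives a regular 16-gon of circumradius 5 (constant along its height) (area = (16/2)·5.000²·sin(360°/16) = 76.54 mm²); the cone at (4.5, 16) does not reach this height (z outside [13.5, 28.5]); Merging all regions: the 2 present regions are separate (no shared area or edge), so areas and boundary lengths simply add and each stays a separate island — area = 112.37 mm²; the cube at (5, -3) is not intersected at this z (z outside [10, 25]); Subtracting the remaining from the first: none of the subtracted shapes is present at this height, so the result so far is unchanged — area = 112.37 mm². At z = 24.4: the cone is absent (z outside [0, 14]); the cylinder at (5, 15) does not reach this height (z outside [3, 19.5]); the cone at (4.5, 16) (r1=8→r2=3) has section circumradius 4.367 here — a regular 16-gon (area = (16/2)·4.367²·sin(360°/16) = 58.38 mm²); Merging all regions: only the cone at (4.5, 16) is present, so the union is just that shape — area = 58.38 mm²; the 28.5×15 cube at (5, -3) contributes its full rectangle (area 427.50 mm²); After the difference (first − rest): starting from that combined region (58.38 mm²), the 28.5×15 cube at (5, -3) partially overlaps it — only the 0.18 mm² overlap (of its 427.50 mm²) is removed, clipping the outline — area = 58.20 mm². Checking containment: at z = 24.4 the cross-section extends beyond the z = 5.4 cross-section by about 2.91 mm².

part overhangs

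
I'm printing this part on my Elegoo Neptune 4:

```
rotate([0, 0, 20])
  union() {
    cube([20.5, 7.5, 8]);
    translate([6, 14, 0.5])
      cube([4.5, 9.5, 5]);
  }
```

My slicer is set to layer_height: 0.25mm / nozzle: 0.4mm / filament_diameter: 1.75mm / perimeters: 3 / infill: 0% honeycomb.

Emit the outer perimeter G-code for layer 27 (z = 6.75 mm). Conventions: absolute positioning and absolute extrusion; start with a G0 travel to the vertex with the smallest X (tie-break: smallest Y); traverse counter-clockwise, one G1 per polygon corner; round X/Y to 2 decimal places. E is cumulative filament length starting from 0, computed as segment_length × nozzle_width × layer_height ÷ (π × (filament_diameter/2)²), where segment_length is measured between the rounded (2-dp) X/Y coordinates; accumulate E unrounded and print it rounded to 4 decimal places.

G0 X-2.57 Y7.05 Z6.75
G1 X0.00 Y0.00 E0.3120
G1 X19.26 Y7.01 E1.1641
G1 X16.70 Y14.06 E1.4759
G1 X-2.57 Y7.05 E2.3284

At z = 6.75 mm: the cube (footprint 20.5×7.5) is included at this height; the cube at (6, 14) is absent (z outside [0.5, 5.5]); Taking the union: only the 20.5×7.5 cube is present, so the union is just that shape — 1 connected region; (whole slice rotated 20° about Z — lengths, areas and connectivity unchanged). The outline is a single polygon with 4 vertices. Extrusion per mm of travel: 0.4 × 0.25 / (π × 0.875²) = 0.041575. Accumulating E over each segment gives final E = 2.3284.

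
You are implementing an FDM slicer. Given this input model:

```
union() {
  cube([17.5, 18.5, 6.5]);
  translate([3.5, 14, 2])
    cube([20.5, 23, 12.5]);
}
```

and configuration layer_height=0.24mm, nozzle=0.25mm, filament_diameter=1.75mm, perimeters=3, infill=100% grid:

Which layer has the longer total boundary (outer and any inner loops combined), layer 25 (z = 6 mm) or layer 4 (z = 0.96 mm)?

layer 25 (z = 6 mm)

Layer 25 (z = 6): the cube (footprint 17.5×18.5) is included at this height (perimeter 72.00 mm); the cube at (3.5, 14) (footprint 20.5×23) is included at this height (perimeter 87.00 mm); Combining (union): the regions partially overlap (shared area 63.00 mm²), so the edge portions inside another operand are dropped and the merged outline is re-measured after clipping — boundary = 122.00 mm. So its perimeter = 122.00 mm. Layer 4 (z = 0.96): the cube (footprint 17.5×18.5) is included at this height (perimeter 72.00 mm); the cube at (3.5, 14) does not reach this height (z outside [2, 14.5]); Taking the union: only the 17.5×18.5 cube is present, so the union is just that shape — boundary = 72.00 mm. So its perimeter = 72.00 mm. Layer 25 is larger (122.00 vs 72.00 mm).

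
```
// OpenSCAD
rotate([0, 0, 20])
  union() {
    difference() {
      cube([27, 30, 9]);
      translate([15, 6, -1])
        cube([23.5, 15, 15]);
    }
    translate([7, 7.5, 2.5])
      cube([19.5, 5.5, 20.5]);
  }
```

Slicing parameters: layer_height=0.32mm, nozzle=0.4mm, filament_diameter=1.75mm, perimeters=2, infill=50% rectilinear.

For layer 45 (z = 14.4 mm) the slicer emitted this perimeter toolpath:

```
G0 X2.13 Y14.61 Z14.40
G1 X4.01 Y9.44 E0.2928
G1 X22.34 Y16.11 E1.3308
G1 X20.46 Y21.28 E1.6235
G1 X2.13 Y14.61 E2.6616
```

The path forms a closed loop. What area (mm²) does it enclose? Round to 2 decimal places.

107.31 mm²

Apply the shoelace formula to the sequence of (X, Y) vertices; enclosed area = 107.31 mm².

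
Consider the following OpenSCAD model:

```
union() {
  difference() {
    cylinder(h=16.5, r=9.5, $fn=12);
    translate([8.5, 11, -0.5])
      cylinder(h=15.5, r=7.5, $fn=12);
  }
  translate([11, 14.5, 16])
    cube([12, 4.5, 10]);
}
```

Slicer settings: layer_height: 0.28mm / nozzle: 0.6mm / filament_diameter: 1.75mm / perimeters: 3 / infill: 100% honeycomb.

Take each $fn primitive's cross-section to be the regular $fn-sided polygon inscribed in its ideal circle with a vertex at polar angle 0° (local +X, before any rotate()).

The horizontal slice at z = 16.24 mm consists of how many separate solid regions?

At z = 16.24 mm: the cylinder: section is a regular 12-gon, circumradius r=9.5; the cylinder at (8.5, 11) is not intersected at this z (z outside [-0.5, 15]); Subtracting the remaining from the first: none of the subtracted shapes is present at this height, so the r=9.5 cylinder is unchanged — 1 connected region; the cube at (11, 14.5) (footprint 12×4.5) is included at this height; Taking the union: the 2 present regions are separate (no shared area or edge), so areas and boundary lengths simply add and each stays a separate island — 2 connected regions. The result has 2 disconnected regions.

2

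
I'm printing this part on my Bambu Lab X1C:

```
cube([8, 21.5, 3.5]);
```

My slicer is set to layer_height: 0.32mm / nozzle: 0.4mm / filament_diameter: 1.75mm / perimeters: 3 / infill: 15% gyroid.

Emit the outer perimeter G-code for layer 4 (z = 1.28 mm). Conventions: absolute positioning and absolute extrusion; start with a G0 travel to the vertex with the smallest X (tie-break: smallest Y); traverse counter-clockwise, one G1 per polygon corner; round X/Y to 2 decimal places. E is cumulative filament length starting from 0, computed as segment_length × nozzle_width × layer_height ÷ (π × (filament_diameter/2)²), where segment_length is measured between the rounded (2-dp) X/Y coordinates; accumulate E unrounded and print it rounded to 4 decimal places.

At z = 1.28 mm: the cube is present — its section is the full 8×21.5 rectangle. The outline is a single polygon with 4 vertices. Extrusion per mm of travel: 0.4 × 0.32 / (π × 0.875²) = 0.053216. Accumulating E over each segment gives final E = 3.1398.

G0 X0.00 Y0.00 Z1.28
G1 X8.00 Y0.00 E0.4257
G1 X8.00 Y21.50 E1.5699
G1 X0.00 Y21.50 E1.9956
G1 X0.00 Y0.00 E3.1398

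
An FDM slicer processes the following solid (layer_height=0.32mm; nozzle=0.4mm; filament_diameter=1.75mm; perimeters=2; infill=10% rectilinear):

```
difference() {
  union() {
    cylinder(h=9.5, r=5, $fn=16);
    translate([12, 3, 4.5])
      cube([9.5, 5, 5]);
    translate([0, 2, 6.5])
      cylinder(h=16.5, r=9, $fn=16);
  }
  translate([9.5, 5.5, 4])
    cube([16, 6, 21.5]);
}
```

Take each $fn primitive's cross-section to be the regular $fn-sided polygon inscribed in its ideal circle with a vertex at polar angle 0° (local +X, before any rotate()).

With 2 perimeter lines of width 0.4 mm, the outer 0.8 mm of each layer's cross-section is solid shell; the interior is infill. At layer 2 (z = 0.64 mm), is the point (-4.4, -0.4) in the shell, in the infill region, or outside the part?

shell

At z = 0.64 mm: the cylinder: section is a regular 16-gon, circumradius r=5; the cube at (12, 3) is absent (z outside [4.5, 9.5]); the cylinder at (0, 2) does not reach this height (z outside [6.5, 23]); Merging all regions: only the r=5 cylinder is present, so the union is just that shape — 1 connected region; the cube at (9.5, 5.5) does not reach this height (z outside [4, 25.5]); After the difference (first − rest): none of the subtracted shapes is present at this height, so that combined region is unchanged — 1 connected region. Overall, the cross-section is a single solid region. The nearest boundary edge runs (-5.00, 0.00)→(-4.62, -1.91); distance from the point to it = 0.51 mm. The point is inside the cross-section, 0.51 mm from the nearest boundary — within the 0.8 mm shell band (2 × 0.4).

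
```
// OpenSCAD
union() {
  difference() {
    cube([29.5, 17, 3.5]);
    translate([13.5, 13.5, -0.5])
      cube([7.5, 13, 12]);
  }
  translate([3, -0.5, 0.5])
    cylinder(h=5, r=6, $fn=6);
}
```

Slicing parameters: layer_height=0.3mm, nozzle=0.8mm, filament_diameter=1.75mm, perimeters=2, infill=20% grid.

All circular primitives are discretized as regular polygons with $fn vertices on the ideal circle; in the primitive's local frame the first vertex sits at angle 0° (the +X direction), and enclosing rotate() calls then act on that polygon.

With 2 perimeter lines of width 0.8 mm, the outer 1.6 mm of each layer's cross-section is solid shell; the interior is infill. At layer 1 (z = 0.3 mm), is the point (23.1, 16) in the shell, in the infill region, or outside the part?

shell

At z = 0.3 mm: the 29.5×17 cube contributes its full rectangle; the cube at (13.5, 13.5) is present — its section is the full 7.5×13 rectangle; Subtracting the remaining from the first: starting from the 29.5×17 cube, the 7.5×13 cube at (13.5, 13.5) partially overlaps it — only the 26.25 mm² overlap (of its 97.50 mm²) is removed, clipping the outline — 1 connected region; the cylinder at (3, -0.5) is absent (z outside [0.5, 5.5]); Merging all regions: only the result so far is present, so the union is just that shape — 1 connected region. Overall, the cross-section is a single solid region. The nearest boundary edge runs (21.00, 17.00)→(29.50, 17.00); distance from the point to it = 1.00 mm. The point is inside the cross-section, 1.00 mm from the nearest boundary — within the 1.6 mm shell band (2 × 0.8).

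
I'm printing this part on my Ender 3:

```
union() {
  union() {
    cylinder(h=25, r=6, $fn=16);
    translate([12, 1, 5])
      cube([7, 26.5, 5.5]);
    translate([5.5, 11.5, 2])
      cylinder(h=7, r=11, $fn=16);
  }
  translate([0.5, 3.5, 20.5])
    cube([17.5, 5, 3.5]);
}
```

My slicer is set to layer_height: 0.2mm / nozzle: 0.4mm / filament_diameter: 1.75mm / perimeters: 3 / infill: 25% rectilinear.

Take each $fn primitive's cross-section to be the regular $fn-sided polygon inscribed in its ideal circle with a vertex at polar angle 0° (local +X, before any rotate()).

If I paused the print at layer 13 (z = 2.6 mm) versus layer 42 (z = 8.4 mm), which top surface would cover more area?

layer 42 (z = 8.4 mm)

Layer 13 (z = 2.6): the cylinder: section is a regular 16-gon, circumradius r=6 (area = (16/2)·6.000²·sin(360°/16) = 110.21 mm²); the cube at (12, 1) is not intersected at this z (z outside [5, 10.5]); the r=11 cylinder at (5.5, 11.5) contributes a regular 16-gon of circumradius 11 (area = (16/2)·11.000²·sin(360°/16) = 370.44 mm²); Taking the union: the regions partially overlap — summed areas 480.65 mm² minus the doubly-counted overlap 28.35 mm² gives 452.30 mm² — area = 452.30 mm²; the cube at (0.5, 3.5) does not reach this height (z outside [20.5, 24]); Combining (union): only the result so far is present, so the union is just that shape — area = 452.30 mm². So its area = 452.30 mm². Layer 42 (z = 8.4): the r=6 cylinder contributes a regular 16-gon of circumradius 6 (area = (16/2)·6.000²·sin(360°/16) = 110.21 mm²); the 7×26.5 cube at (12, 1) contributes its full rectangle (area 185.50 mm²); the r=11 cylinder at (5.5, 11.5) contributes a regular 16-gon of circumradius 11 (area = (16/2)·11.000²·sin(360°/16) = 370.44 mm²); Taking the union: the regions partially overlap — summed areas 666.15 mm² minus the doubly-counted overlap 81.43 mm² gives 584.72 mm² — area = 584.72 mm²; the cube at (0.5, 3.5) does not reach this height (z outside [20.5, 24]); Taking the union: only the result so far is present, so the union is just that shape — area = 584.72 mm². So its area = 584.72 mm². Layer 42 is larger (584.72 vs 452.30 mm²).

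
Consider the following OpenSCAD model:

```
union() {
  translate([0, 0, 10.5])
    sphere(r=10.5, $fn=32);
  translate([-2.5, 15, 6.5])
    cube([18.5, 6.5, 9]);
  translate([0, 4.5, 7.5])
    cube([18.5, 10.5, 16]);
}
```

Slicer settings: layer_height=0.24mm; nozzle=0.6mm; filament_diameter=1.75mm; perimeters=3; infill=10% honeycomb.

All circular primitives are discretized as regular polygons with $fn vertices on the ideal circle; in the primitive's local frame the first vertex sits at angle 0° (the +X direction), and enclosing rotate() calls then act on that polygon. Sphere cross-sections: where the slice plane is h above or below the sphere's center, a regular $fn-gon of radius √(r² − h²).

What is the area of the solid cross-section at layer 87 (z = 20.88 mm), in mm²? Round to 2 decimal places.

202.07 mm²

At z = 20.88 mm: the r=10.5 sphere slices to a regular 32-gon of circumradius 1.583 (√(r²−h²) with h=10.38 from center) (area = (32/2)·1.583²·sin(360°/32) = 7.82 mm²); the cube at (-2.5, 15) does not reach this height (z outside [6.5, 15.5]); the cube at (0, 4.5) (footprint 18.5×10.5) is included at this height (area 194.25 mm²); Combining (union): the 2 present regions are separate (no shared area or edge), so areas and boundary lengths simply add and each stays a separate island — area = 202.07 mm². Overall, the cross-section has 2 separate islands. Net area = 202.07 mm².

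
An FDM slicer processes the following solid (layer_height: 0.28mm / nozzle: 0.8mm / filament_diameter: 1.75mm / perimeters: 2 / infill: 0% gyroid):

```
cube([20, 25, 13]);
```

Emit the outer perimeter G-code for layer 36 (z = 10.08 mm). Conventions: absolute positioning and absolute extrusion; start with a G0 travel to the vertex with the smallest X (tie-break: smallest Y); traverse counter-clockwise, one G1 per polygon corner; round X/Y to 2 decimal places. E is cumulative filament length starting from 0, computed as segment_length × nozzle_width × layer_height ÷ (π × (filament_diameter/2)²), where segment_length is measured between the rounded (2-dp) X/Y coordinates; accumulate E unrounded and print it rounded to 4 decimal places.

G0 X0.00 Y0.00 Z10.08
G1 X20.00 Y0.00 E1.8626
G1 X20.00 Y25.00 E4.1908
G1 X0.00 Y25.00 E6.0533
G1 X0.00 Y0.00 E8.3816

At z = 10.08 mm: the cube is present — its section is the full 20×25 rectangle. The outline is a single polygon with 4 vertices. Extrusion per mm of travel: 0.8 × 0.28 / (π × 0.875²) = 0.093128. Accumulating E over each segment gives final E = 8.3816.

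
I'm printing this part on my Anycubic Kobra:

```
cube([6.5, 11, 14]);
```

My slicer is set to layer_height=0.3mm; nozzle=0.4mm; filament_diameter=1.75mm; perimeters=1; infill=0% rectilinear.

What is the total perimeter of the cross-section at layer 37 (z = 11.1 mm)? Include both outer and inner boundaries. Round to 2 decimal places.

35.00 mm

At z = 11.1 mm: the cube is present — its section is the full 6.5×11 rectangle (perimeter 35.00 mm). Overall, the cross-section is a single solid region. Total boundary length (outer) = 35.00 mm.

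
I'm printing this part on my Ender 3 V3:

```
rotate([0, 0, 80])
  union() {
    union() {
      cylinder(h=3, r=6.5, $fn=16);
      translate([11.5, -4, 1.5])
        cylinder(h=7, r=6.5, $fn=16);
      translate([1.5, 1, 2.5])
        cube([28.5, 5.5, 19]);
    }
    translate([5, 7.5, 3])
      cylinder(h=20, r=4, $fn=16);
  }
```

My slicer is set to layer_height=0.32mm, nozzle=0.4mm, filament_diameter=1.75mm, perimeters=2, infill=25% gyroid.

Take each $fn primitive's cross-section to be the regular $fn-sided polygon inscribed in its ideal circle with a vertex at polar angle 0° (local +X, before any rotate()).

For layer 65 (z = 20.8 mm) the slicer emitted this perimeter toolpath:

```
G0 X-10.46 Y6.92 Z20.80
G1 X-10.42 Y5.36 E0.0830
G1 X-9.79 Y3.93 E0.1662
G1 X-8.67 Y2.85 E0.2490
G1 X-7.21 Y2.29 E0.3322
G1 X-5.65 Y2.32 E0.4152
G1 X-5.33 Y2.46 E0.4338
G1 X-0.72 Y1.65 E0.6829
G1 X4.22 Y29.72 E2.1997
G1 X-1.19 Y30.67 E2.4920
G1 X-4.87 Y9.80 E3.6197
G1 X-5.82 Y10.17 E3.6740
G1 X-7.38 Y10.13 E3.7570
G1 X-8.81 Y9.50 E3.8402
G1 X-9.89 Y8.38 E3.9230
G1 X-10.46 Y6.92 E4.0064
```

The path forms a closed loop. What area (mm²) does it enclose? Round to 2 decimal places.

Apply the shoelace formula to the sequence of (X, Y) vertices; enclosed area = 189.15 mm².

189.15 mm²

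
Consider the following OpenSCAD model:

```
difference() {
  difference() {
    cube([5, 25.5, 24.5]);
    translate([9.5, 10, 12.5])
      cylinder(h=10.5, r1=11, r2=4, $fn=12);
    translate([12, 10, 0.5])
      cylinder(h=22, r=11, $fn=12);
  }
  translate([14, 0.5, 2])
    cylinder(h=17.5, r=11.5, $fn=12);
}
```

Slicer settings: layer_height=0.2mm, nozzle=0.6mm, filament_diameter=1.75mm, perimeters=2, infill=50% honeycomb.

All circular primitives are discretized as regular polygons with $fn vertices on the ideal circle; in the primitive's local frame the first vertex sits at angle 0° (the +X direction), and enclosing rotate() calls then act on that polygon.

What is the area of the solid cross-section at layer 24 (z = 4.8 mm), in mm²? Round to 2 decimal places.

78.87 mm²

At z = 4.8 mm: the 5×25.5 cube contributes its full rectangle (area 127.50 mm²); the cone at (9.5, 10) does not reach this height (z outside [12.5, 23]); the r=11 cylinder at (12, 10) gives a regular 12-gon of circumradius 11 (constant along its height) (area = (12/2)·11.000²·sin(360°/12) = 363.00 mm²); After the difference (first − rest): starting from the 5×25.5 cube (127.50 mm²), the r=11 cylinder at (12, 10) partially overlaps it — only the 42.28 mm² overlap (of its 363.00 mm²) is removed, clipping the outline — area = 85.22 mm²; the r=11.5 cylinder at (14, 0.5) contributes a regular 12-gon of circumradius 11.5 (area = (12/2)·11.500²·sin(360°/12) = 396.75 mm²); After the difference (first − rest): starting from the result so far (85.22 mm²), the r=11.5 cylinder at (14, 0.5) partially overlaps it — only the 6.36 mm² overlap (of its 396.75 mm²) is removed, clipping the outline — area = 78.87 mm². Overall, the cross-section is a single solid region. Net area = 78.87 mm².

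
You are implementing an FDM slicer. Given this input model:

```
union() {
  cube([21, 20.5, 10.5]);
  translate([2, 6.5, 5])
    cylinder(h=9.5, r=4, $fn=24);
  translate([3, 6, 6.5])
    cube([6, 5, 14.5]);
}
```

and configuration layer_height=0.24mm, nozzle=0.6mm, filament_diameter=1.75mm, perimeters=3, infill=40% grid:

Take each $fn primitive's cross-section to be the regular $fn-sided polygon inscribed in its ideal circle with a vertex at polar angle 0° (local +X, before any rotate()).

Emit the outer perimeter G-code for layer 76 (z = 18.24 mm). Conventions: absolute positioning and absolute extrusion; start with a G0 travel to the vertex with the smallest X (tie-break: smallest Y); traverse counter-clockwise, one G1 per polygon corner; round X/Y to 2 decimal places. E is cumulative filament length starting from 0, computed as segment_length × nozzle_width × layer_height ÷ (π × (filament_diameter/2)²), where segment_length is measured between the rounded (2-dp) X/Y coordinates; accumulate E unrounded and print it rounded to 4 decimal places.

At z = 18.24 mm: the cube is not intersected at this z (z outside [0, 10.5]); the cylinder at (2, 6.5) is not intersected at this z (z outside [5, 14.5]); the 6×5 cube at (3, 6) contributes its full rectangle; Combining (union): only the 6×5 cube at (3, 6) is present, so the union is just that shape — 1 connected region. The outline is a single polygon with 4 vertices. Extrusion per mm of travel: 0.6 × 0.24 / (π × 0.875²) = 0.059868. Accumulating E over each segment gives final E = 1.3171.

G0 X3.00 Y6.00 Z18.24
G1 X9.00 Y6.00 E0.3592
G1 X9.00 Y11.00 E0.6586
G1 X3.00 Y11.00 E1.0178
G1 X3.00 Y6.00 E1.3171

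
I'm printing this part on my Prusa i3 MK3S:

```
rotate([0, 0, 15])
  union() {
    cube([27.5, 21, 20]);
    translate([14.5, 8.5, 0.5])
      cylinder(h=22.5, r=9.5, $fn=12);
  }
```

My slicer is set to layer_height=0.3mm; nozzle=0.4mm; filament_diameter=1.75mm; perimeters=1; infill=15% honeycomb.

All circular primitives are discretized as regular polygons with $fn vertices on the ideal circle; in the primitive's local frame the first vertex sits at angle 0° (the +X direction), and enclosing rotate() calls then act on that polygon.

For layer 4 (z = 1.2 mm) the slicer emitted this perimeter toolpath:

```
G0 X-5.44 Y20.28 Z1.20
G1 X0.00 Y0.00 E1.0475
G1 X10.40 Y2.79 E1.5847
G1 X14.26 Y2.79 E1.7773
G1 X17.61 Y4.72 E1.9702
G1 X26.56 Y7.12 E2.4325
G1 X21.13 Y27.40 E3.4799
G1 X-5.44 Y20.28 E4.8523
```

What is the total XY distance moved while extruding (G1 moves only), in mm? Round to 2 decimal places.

Sum the Euclidean lengths of each G1 segment: total = 97.26 mm.

97.26 mm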